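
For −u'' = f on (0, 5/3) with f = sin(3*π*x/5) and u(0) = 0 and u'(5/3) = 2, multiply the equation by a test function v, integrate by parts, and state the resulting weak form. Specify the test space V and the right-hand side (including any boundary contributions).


V = {v ∈ H^1(0, 5/3) : v(0) = 0} (test functions vanish at x = 0 where u is specified); weak form: ∫_0^5/3 u'v' dx = ∫_0^5/3 (sin(3*π*x/5)) v dx + 2·v(5/3) for all v ∈ V.

Multiply both sides by a test function v and integrate from 0 to 5/3:
  ∫_0^5/3 −u''(x) v(x) dx = ∫_0^5/3 f(x) v(x) dx.
Integrate the LHS by parts once:
  ∫_0^5/3 −u'' v dx = −[u'(x) v(x)]_0^5/3 + ∫_0^5/3 u'(x) v'(x) dx.
Thus ∫_0^5/3 u'(x) v'(x) dx = ∫_0^5/3 f(x) v(x) dx + [u'(x) v(x)]_0^5/3.
Choose V so that boundary terms are either known or forced to vanish.
Mixed BC: u(0) = 0 (Dirichlet) and u'(5/3) = 2 (Neumann). Define V = {v ∈ H^1(0, 5/3) : v(0) = 0}. Then [u' v]_0^5/3 = u'(5/3)·v(5/3) − u'(0)·0 = 2·v(5/3).
Weak formulation: find u (satisfying any essential BC) such that ∫_0^5/3 u'(x) v'(x) dx = ∫_0^5/3 f v dx + 2·v(5/3) for all v ∈ V (Dirichlet at 0 absorbed into V; Neumann datum at x = 5/3 contributes the boundary term).
Substituting f(x) = sin(3*π*x/5), the right-hand side is ∫_0^5/3 (sin(3*π*x/5)) v dx + 2·v(5/3).


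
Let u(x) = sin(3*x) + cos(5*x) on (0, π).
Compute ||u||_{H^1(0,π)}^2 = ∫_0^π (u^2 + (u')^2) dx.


||u||_{H^1(0,π)}^2 = 18*π

u'(x) = -5*sin(5*x) + 3*cos(3*x).
Expand u² and (u')² and integrate term by term on (0, π), using: for integers n ≥ 1, ∫_0^π sin²(nx) dx = ∫_0^π cos²(nx) dx = π/2; for n ≠ n', ∫_0^π sin(nx)sin(n'x) dx = ∫_0^π cos(nx)cos(n'x) dx = 0; and by product-to-sum, ∫_0^π sin(nx)cos(n'x) dx = ½∫_0^π [sin((n+n')x) + sin((n−n')x)] dx, which is 0 when n+n' is even and 2n/(n²−n'²) when n+n' is odd (it need not vanish on (0, π)).
  u² squared terms: (1)²·∫cos(5x)² dx = 1·π/2 = π/2;  (1)²·∫sin(3x)² dx = 1·π/2 = π/2.
  u² cross terms: 2·(1)·(1)·∫cos(5x)·sin(3x) dx = 2·(0) = 0.
  So ∫_0^π u² dx = π/2 + π/2 + 0 = π.
  (u')² squared terms: (-5)²·∫sin(5x)² dx = 25·π/2 = 25*π/2;  (3)²·∫cos(3x)² dx = 9·π/2 = 9*π/2.
  (u')² cross terms: 2·(-5)·(3)·∫sin(5x)·cos(3x) dx = -30·(0) = 0.
  So ∫_0^π (u')² dx = 25*π/2 + 9*π/2 + 0 = 17*π.
||u||_{H^1}^2 = (π) + (17*π) = 18*π.


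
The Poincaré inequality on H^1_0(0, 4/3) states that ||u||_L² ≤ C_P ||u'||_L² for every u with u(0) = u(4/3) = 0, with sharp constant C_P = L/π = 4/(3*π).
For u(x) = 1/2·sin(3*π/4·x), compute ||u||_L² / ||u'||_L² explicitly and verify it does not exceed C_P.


||u||_L² / ||u'||_L² = 4/(3*π) = C_P.

u(x) = 1/2·sin(3*π/4·x), so u'(x) = 3*π*cos(3*π*x/4)/8.
Writing u(x) = A·sin(kπx/L) with A = 1/2 and k = 1, use ∫_0^L sin²(kπx/L) dx = L/2 and ∫_0^L cos²(kπx/L) dx = L/2.
u² = 1/4·sin²(3*π/4·x) and (u')² = 9*π^2/64·cos²(3*π/4·x), and each of sin², cos² integrates to L/2 = 2/3 over (0, 4/3).
∫_0^4/3 u² dx = 1/6, so ||u||_L² = sqrt(6)/6.
∫_0^4/3 (u')² dx = 3*π^2/32, so ||u'||_L² = sqrt(6)*π/8.
Ratio ||u||_L² / ||u'||_L² = 4/(3*π).
Sharp Poincaré constant on H^1_0(0, 4/3) is C_P = L/π = 4/(3*π), achieved by sin(3*π/4·x).
This is the k = 1 eigenfunction (up to amplitude), so the ratio equals the sharp Poincaré constant exactly.


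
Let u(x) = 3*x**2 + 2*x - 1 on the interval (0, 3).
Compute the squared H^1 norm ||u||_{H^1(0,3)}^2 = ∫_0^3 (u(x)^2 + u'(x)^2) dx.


||u||_{H^1}^2 = 5457/5

The H^1 norm (squared) on an interval (0, L) is
  ||u||_{H^1}^2 = ∫_0^L u(x)^2 dx + ∫_0^L u'(x)^2 dx.
Compute u'(x) = 6*x + 2.
Then u(x)^2 = 9*x**4 + 12*x**3 - 2*x**2 - 4*x + 1 and u'(x)^2 = 36*x**2 + 24*x + 4.
Integrate each monomial from 0 to 3 using ∫_0^3 c·x^n dx = c·3^(n+1)/(n+1):
  ∫_0^3 u(x)^2 dx = ∫_0^3 (9*x^4 + 12*x^3 - 2*x^2 - 4*x + 1) dx. Term by term:
    ∫_0^3 9*x^4 dx = 2187/5;  ∫_0^3 12*x^3 dx = 243;  ∫_0^3 -2*x^2 dx = -18;
    ∫_0^3 -4*x dx = -18;  ∫_0^3 1 dx = 3.
  Sum: 2187/5 + 243 − 18 − 18 + 3 = 3237/5.
  ∫_0^3 u'(x)^2 dx = ∫_0^3 (36*x^2 + 24*x + 4) dx. Term by term:
    ∫_0^3 36*x^2 dx = 324;  ∫_0^3 24*x dx = 108;  ∫_0^3 4 dx = 12.
  Sum: 324 + 108 + 12 = 444.
Adding: ||u||_{H^1}^2 = 3237/5 + 444 = 5457/5.


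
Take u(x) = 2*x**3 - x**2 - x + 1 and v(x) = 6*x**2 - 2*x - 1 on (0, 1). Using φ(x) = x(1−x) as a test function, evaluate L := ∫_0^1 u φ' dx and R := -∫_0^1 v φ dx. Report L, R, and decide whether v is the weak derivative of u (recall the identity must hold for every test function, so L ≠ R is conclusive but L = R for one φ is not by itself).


LHS = 1/30, RHS = 1/30. Yes, v = u' weakly.

u(x) = 2*x**3 - x**2 - x + 1, classical derivative u'(x) = 6*x**2 - 2*x - 1.
φ(x) = x(1−x), so φ'(x) = 1 - 2*x.
Note φ(0) = φ(1) = 0, so the boundary term u·φ vanishes.
LHS = ∫_0^1 u(x) φ'(x) dx = ∫_0^1 (-4*x^4 + 4*x^3 + x^2 - 3*x + 1) dx. Term by term:
  ∫_0^1 -4*x^4 dx = -4/5;  ∫_0^1 4*x^3 dx = 1;  ∫_0^1 x^2 dx = 1/3;
  ∫_0^1 -3*x dx = -3/2;  ∫_0^1 1 dx = 1.
Sum: -4/5 + 1 + 1/3 − 3/2 + 1 = 1/30.
So LHS = 1/30.
∫_0^1 v(x) φ(x) dx = ∫_0^1 (-6*x^4 + 8*x^3 - x^2 - x) dx. Term by term:
  ∫_0^1 -6*x^4 dx = -6/5;  ∫_0^1 8*x^3 dx = 2;  ∫_0^1 -x^2 dx = -1/3;
  ∫_0^1 -x dx = -1/2.
Sum: -6/5 + 2 − 1/3 − 1/2 = -1/30.
So RHS = -∫_0^1 v(x) φ(x) dx = 1/30.
LHS = RHS, so the identity holds for this test φ.
Moreover u is smooth here and v(x) = u'(x) = 6*x**2 - 2*x - 1 pointwise, so the identity holds for every test function. Hence v is the weak derivative of u.


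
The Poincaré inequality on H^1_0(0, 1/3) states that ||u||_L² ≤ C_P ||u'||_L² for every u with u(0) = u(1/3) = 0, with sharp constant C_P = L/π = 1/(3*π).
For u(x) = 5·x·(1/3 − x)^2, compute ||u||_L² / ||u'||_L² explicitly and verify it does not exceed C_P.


||u||_L² / ||u'||_L² = sqrt(14)/42 < C_P = 1/(3*π).

u(x) = 5·x·(1/3 − x)^2, so u'(x) = 15*x^2 - 20*x/3 + 5/9.
u(x) = 5·x·(1/3 − x)^2 vanishes at x = 0 and x = 1/3, so u ∈ H^1_0(0, 1/3). Differentiate via the product rule and integrate the resulting polynomials term by term.
  ∫_0^1/3 u² dx = ∫_0^1/3 (25*x^6 - 100*x^5/3 + 50*x^4/3 - 100*x^3/27 + 25*x^2/81) dx. Term by term:
    ∫_0^1/3 25*x^6 dx = 25/15309;  ∫_0^1/3 -100*x^5/3 dx = -50/6561;  ∫_0^1/3 50*x^4/3 dx = 10/729;
    ∫_0^1/3 -100*x^3/27 dx = -25/2187;  ∫_0^1/3 25*x^2/81 dx = 25/6561.
  Sum: 25/15309 − 50/6561 + 10/729 − 25/2187 + 25/6561 = 5/45927.
  ∫_0^1/3 (u')² dx = ∫_0^1/3 (225*x^4 - 200*x^3 + 550*x^2/9 - 200*x/27 + 25/81) dx. Term by term:
    ∫_0^1/3 225*x^4 dx = 5/27;  ∫_0^1/3 -200*x^3 dx = -50/81;  ∫_0^1/3 550*x^2/9 dx = 550/729;
    ∫_0^1/3 -200*x/27 dx = -100/243;  ∫_0^1/3 25/81 dx = 25/243.
  Sum: 5/27 − 50/81 + 550/729 − 100/243 + 25/243 = 10/729.
∫_0^1/3 u² dx = 5/45927, so ||u||_L² = sqrt(35)/567.
∫_0^1/3 (u')² dx = 10/729, so ||u'||_L² = sqrt(10)/27.
Ratio ||u||_L² / ||u'||_L² = sqrt(14)/42.
Sharp Poincaré constant on H^1_0(0, 1/3) is C_P = L/π = 1/(3*π), achieved by sin(3*π·x).
A polynomial bump cannot attain the sharp Poincaré constant (only the first sine eigenfunction does), so the ratio is strictly less than C_P, consistent with ||u||_L² ≤ C_P ||u'||_L².


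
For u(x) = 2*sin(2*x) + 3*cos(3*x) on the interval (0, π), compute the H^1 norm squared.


||u||_{H^1(0,π)}^2 = -96 + 55*π

u'(x) = -9*sin(3*x) + 4*cos(2*x).
Expand u² and (u')² and integrate term by term on (0, π), using: for integers n ≥ 1, ∫_0^π sin²(nx) dx = ∫_0^π cos²(nx) dx = π/2; for n ≠ n', ∫_0^π sin(nx)sin(n'x) dx = ∫_0^π cos(nx)cos(n'x) dx = 0; and by product-to-sum, ∫_0^π sin(nx)cos(n'x) dx = ½∫_0^π [sin((n+n')x) + sin((n−n')x)] dx, which is 0 when n+n' is even and 2n/(n²−n'²) when n+n' is odd (it need not vanish on (0, π)).
  u² squared terms: (2)²·∫sin(2x)² dx = 4·π/2 = 2*π;  (3)²·∫cos(3x)² dx = 9·π/2 = 9*π/2.
  u² cross terms: 2·(2)·(3)·∫sin(2x)·cos(3x) dx = 12·(-4/5) = -48/5.
  So ∫_0^π u² dx = 2*π + 9*π/2 − 48/5 = -48/5 + 13*π/2.
  (u')² squared terms: (-9)²·∫sin(3x)² dx = 81·π/2 = 81*π/2;  (4)²·∫cos(2x)² dx = 16·π/2 = 8*π.
  (u')² cross terms: 2·(-9)·(4)·∫sin(3x)·cos(2x) dx = -72·(6/5) = -432/5.
  So ∫_0^π (u')² dx = 81*π/2 + 8*π − 432/5 = -432/5 + 97*π/2.
||u||_{H^1}^2 = (-48/5 + 13*π/2) + (-432/5 + 97*π/2) = -96 + 55*π.


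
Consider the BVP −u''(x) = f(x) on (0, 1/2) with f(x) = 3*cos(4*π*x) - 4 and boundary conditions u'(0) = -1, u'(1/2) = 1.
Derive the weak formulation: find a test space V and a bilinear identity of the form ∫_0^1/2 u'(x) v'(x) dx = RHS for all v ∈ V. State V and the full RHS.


V = H^1(0, 1/2) (v unrestricted at boundary; u is determined up to an additive constant); weak form: ∫_0^1/2 u'v' dx = ∫_0^1/2 (3*cos(4*π*x) - 4) v dx + v(1/2) + v(0) for all v ∈ V.

Multiply both sides by a test function v and integrate from 0 to 1/2:
  ∫_0^1/2 −u''(x) v(x) dx = ∫_0^1/2 f(x) v(x) dx.
Integrate the LHS by parts once:
  ∫_0^1/2 −u'' v dx = −[u'(x) v(x)]_0^1/2 + ∫_0^1/2 u'(x) v'(x) dx.
Thus ∫_0^1/2 u'(x) v'(x) dx = ∫_0^1/2 f(x) v(x) dx + [u'(x) v(x)]_0^1/2.
Choose V so that boundary terms are either known or forced to vanish.
u has inhomogeneous Neumann u'(0) = -1, u'(1/2) = 1. [u' v]_0^1/2 = (1)·v(1/2) − (-1)·v(0) = v(1/2) + v(0). Take V = H^1(0, 1/2); boundary term becomes part of RHS.
Weak formulation: find u (satisfying any essential BC) such that ∫_0^1/2 u'(x) v'(x) dx = ∫_0^1/2 f v dx + v(1/2) + v(0) for all v ∈ V (Neumann data are natural BCs: they enter the RHS as boundary terms).
Substituting f(x) = 3*cos(4*π*x) - 4, the right-hand side is ∫_0^1/2 (3*cos(4*π*x) - 4) v dx + v(1/2) + v(0).
Compatibility check (pure Neumann): taking v ≡ 1 ∈ V gives 0 = ∫_0^1/2 f dx + (1) − (-1), i.e. ∫_0^1/2 f dx must equal u'(0) − u'(1/2) = -2. Indeed ∫_0^1/2 (3*cos(4*π*x) - 4) dx = -2, so the data are compatible. The solution is then unique only up to an additive constant (fix it e.g. by requiring ∫_0^1/2 u dx = 0).


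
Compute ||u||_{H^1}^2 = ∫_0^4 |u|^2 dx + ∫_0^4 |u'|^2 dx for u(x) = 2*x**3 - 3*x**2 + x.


||u||_{H^1}^2 = 752516/105

The H^1 norm (squared) on an interval (0, L) is
  ||u||_{H^1}^2 = ∫_0^L u(x)^2 dx + ∫_0^L u'(x)^2 dx.
Compute u'(x) = 6*x**2 - 6*x + 1.
Then u(x)^2 = 4*x**6 - 12*x**5 + 13*x**4 - 6*x**3 + x**2 and u'(x)^2 = 36*x**4 - 72*x**3 + 48*x**2 - 12*x + 1.
Integrate each monomial from 0 to 4 using ∫_0^4 c·x^n dx = c·4^(n+1)/(n+1):
  ∫_0^4 u(x)^2 dx = ∫_0^4 (4*x^6 - 12*x^5 + 13*x^4 - 6*x^3 + x^2) dx. Term by term:
    ∫_0^4 4*x^6 dx = 65536/7;  ∫_0^4 -12*x^5 dx = -8192;  ∫_0^4 13*x^4 dx = 13312/5;
    ∫_0^4 -6*x^3 dx = -384;  ∫_0^4 x^2 dx = 64/3.
  Sum: 65536/7 − 8192 + 13312/5 − 384 + 64/3 = 364352/105.
  ∫_0^4 u'(x)^2 dx = ∫_0^4 (36*x^4 - 72*x^3 + 48*x^2 - 12*x + 1) dx. Term by term:
    ∫_0^4 36*x^4 dx = 36864/5;  ∫_0^4 -72*x^3 dx = -4608;  ∫_0^4 48*x^2 dx = 1024;
    ∫_0^4 -12*x dx = -96;  ∫_0^4 1 dx = 4.
  Sum: 36864/5 − 4608 + 1024 − 96 + 4 = 18484/5.
Adding: ||u||_{H^1}^2 = 364352/105 + 18484/5 = 752516/105.


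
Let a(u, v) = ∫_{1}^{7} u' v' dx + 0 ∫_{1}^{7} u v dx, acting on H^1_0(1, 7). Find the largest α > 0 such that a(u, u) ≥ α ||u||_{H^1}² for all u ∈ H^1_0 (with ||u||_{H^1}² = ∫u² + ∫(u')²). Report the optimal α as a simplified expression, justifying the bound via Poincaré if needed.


α = π^2/(π^2 + 36)

Coercivity of a(·,·) on H^1_0(1, 7) means a(u, u) ≥ α ||u||_{H^1}² for every u ∈ H^1_0.
The interval has length L = 6, and Poincaré/coercivity depend only on L. Here a(u, u) = ∫(u')² + (0)·∫u².
Here c = 0, so a(u,u) = ∫(u')² alone. The condition a(u,u) ≥ α||u||_{H^1}² reads (1−α)∫(u')² ≥ (α−c)∫u². Any admissible α is ≤ 1 (rapidly oscillating u have ∫u²/∫(u')² → 0), and α = 1 would force 0 ≥ (1−c)∫u², impossible since c < 1; so 1−α > 0. By the sharp Poincaré inequality on H^1_0 of an interval of length L, ∫(u')² ≥ (π/L)²∫u² with equality for the first sine mode sin(π(x−x₀)/L) (x₀ the left endpoint), so the inequality holds for all u iff (1−α)(π/L)² ≥ α − c, i.e. α ≤ ((π/L)² + c)/((π/L)² + 1) = (1 + c(L/π)²)/(1 + (L/π)²). (Direct route, valid since c ≤ 0: Poincaré gives c∫u² ≥ c(L/π)²∫(u')², so a(u,u) ≥ (1 + c(L/π)²)∫(u')², while ||u||_{H^1}² ≤ (1 + (L/π)²)∫(u')²; dividing yields the same α.) With (π/L)² = π^2/36 and c = 0, the largest admissible constant is α = ((π/L)² + c)/((π/L)² + 1).
Simplifying, α = π^2/(π^2 + 36).


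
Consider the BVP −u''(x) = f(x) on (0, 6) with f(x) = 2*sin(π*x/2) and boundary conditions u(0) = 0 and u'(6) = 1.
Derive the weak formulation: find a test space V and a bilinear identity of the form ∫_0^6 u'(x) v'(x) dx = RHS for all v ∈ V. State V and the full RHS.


V = {v ∈ H^1(0, 6) : v(0) = 0} (test functions vanish at x = 0 where u is specified); weak form: ∫_0^6 u'v' dx = ∫_0^6 (2*sin(π*x/2)) v dx + v(6) for all v ∈ V.

Multiply both sides by a test function v and integrate from 0 to 6:
  ∫_0^6 −u''(x) v(x) dx = ∫_0^6 f(x) v(x) dx.
Integrate the LHS by parts once:
  ∫_0^6 −u'' v dx = −[u'(x) v(x)]_0^6 + ∫_0^6 u'(x) v'(x) dx.
Thus ∫_0^6 u'(x) v'(x) dx = ∫_0^6 f(x) v(x) dx + [u'(x) v(x)]_0^6.
Choose V so that boundary terms are either known or forced to vanish.
Mixed BC: u(0) = 0 (Dirichlet) and u'(6) = 1 (Neumann). Define V = {v ∈ H^1(0, 6) : v(0) = 0}. Then [u' v]_0^6 = u'(6)·v(6) − u'(0)·0 = v(6).
Weak formulation: find u (satisfying any essential BC) such that ∫_0^6 u'(x) v'(x) dx = ∫_0^6 f v dx + v(6) for all v ∈ V (Dirichlet at 0 absorbed into V; Neumann datum at x = 6 contributes the boundary term).
Substituting f(x) = 2*sin(π*x/2), the right-hand side is ∫_0^6 (2*sin(π*x/2)) v dx + v(6).


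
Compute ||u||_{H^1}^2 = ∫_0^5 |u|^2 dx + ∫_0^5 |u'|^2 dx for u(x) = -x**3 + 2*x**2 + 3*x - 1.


||u||_{H^1}^2 = 166175/42

The H^1 norm (squared) on an interval (0, L) is
  ||u||_{H^1}^2 = ∫_0^L u(x)^2 dx + ∫_0^L u'(x)^2 dx.
Compute u'(x) = -3*x**2 + 4*x + 3.
Then u(x)^2 = x**6 - 4*x**5 - 2*x**4 + 14*x**3 + 5*x**2 - 6*x + 1 and u'(x)^2 = 9*x**4 - 24*x**3 - 2*x**2 + 24*x + 9.
Integrate each monomial from 0 to 5 using ∫_0^5 c·x^n dx = c·5^(n+1)/(n+1):
  ∫_0^5 u(x)^2 dx = ∫_0^5 (x^6 - 4*x^5 - 2*x^4 + 14*x^3 + 5*x^2 - 6*x + 1) dx. Term by term:
    ∫_0^5 x^6 dx = 78125/7;  ∫_0^5 -4*x^5 dx = -31250/3;  ∫_0^5 -2*x^4 dx = -1250;
    ∫_0^5 14*x^3 dx = 4375/2;  ∫_0^5 5*x^2 dx = 625/3;  ∫_0^5 -6*x dx = -75;
    ∫_0^5 1 dx = 5.
  Sum: 78125/7 − 31250/3 − 1250 + 4375/2 + 625/3 − 75 + 5 = 76435/42.
  ∫_0^5 u'(x)^2 dx = ∫_0^5 (9*x^4 - 24*x^3 - 2*x^2 + 24*x + 9) dx. Term by term:
    ∫_0^5 9*x^4 dx = 5625;  ∫_0^5 -24*x^3 dx = -3750;  ∫_0^5 -2*x^2 dx = -250/3;
    ∫_0^5 24*x dx = 300;  ∫_0^5 9 dx = 45.
  Sum: 5625 − 3750 − 250/3 + 300 + 45 = 6410/3.
Adding: ||u||_{H^1}^2 = 76435/42 + 6410/3 = 166175/42.


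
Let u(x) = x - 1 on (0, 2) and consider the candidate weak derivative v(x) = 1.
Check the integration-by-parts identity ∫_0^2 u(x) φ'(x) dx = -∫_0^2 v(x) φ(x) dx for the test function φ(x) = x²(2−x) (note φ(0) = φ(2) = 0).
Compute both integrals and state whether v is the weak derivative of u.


LHS = -4/3, RHS = -4/3. Yes, v = u' weakly.

u(x) = x - 1, classical derivative u'(x) = 1.
φ(x) = x²(2−x), so φ'(x) = x*(4 - 3*x).
Note φ(0) = φ(2) = 0, so the boundary term u·φ vanishes.
LHS = ∫_0^2 u(x) φ'(x) dx = ∫_0^2 (-3*x^3 + 7*x^2 - 4*x) dx. Term by term:
  ∫_0^2 -3*x^3 dx = -12;  ∫_0^2 7*x^2 dx = 56/3;  ∫_0^2 -4*x dx = -8.
Sum: -12 + 56/3 − 8 = -4/3.
So LHS = -4/3.
∫_0^2 v(x) φ(x) dx = ∫_0^2 (-x^3 + 2*x^2) dx. Term by term:
  ∫_0^2 -x^3 dx = -4;  ∫_0^2 2*x^2 dx = 16/3.
Sum: -4 + 16/3 = 4/3.
So RHS = -∫_0^2 v(x) φ(x) dx = -4/3.
LHS = RHS, so the identity holds for this test φ.
Moreover u is smooth here and v(x) = u'(x) = 1 pointwise, so the identity holds for every test function. Hence v is the weak derivative of u.


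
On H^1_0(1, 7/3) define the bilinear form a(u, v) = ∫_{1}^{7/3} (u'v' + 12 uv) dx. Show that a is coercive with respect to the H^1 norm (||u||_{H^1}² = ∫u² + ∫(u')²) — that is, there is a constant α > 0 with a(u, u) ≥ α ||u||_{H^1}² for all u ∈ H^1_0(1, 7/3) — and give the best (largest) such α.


α = 1

Coercivity of a(·,·) on H^1_0(1, 7/3) means a(u, u) ≥ α ||u||_{H^1}² for every u ∈ H^1_0.
The interval has length L = 4/3, and Poincaré/coercivity depend only on L. Here a(u, u) = ∫(u')² + (12)·∫u².
Here c = 12 ≥ 1, so a(u,u) = ∫(u')² + c∫u² ≥ ∫(u')² + ∫u² = ||u||_{H^1}², i.e. α = 1 works. No larger α is possible: a(u,u) ≥ α||u||_{H^1}² means (1−α)∫(u')² ≥ (α−c)∫u², and for the modes u_n = sin(nπ(x−x₀)/L) (x₀ the left endpoint) one has ∫u_n²/∫(u_n')² = (L/(nπ))² → 0, so a(u_n,u_n)/||u_n||_{H^1}² → 1. Hence the optimal constant is α = 1.
Therefore α = 1.


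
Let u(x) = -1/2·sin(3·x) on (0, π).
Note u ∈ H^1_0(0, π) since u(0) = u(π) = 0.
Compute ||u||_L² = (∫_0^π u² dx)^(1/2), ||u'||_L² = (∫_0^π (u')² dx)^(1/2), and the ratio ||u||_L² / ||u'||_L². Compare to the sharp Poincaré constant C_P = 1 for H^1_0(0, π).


||u||_L² / ||u'||_L² = 1/3 < C_P = 1.

u(x) = -1/2·sin(3·x), so u'(x) = -3*cos(3*x)/2.
Writing u(x) = A·sin(kπx/L) with A = -1/2 and k = 3, use ∫_0^L sin²(kπx/L) dx = L/2 and ∫_0^L cos²(kπx/L) dx = L/2.
u² = 1/4·sin²(3·x) and (u')² = 9/4·cos²(3·x), and each of sin², cos² integrates to L/2 = π/2 over (0, π).
∫_0^π u² dx = π/8, so ||u||_L² = sqrt(2)*sqrt(π)/4.
∫_0^π (u')² dx = 9*π/8, so ||u'||_L² = 3*sqrt(2)*sqrt(π)/4.
Ratio ||u||_L² / ||u'||_L² = 1/3.
Sharp Poincaré constant on H^1_0(0, π) is C_P = L/π = 1, achieved by sin(x).
This is the k = 3 harmonic; the ratio L/(kπ) is strictly less than C_P = L/π, consistent with the sharp inequality ||u||_L² ≤ C_P ||u'||_L².


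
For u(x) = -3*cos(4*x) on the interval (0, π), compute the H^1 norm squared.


||u||_{H^1(0,π)}^2 = 153*π/2

u'(x) = 12*sin(4*x).
Expand u² and (u')² and integrate term by term on (0, π), using: for integers n ≥ 1, ∫_0^π sin²(nx) dx = ∫_0^π cos²(nx) dx = π/2; for n ≠ n', ∫_0^π sin(nx)sin(n'x) dx = ∫_0^π cos(nx)cos(n'x) dx = 0; and by product-to-sum, ∫_0^π sin(nx)cos(n'x) dx = ½∫_0^π [sin((n+n')x) + sin((n−n')x)] dx, which is 0 when n+n' is even and 2n/(n²−n'²) when n+n' is odd (it need not vanish on (0, π)).
  u² squared terms: (-3)²·∫cos(4x)² dx = 9·π/2 = 9*π/2.
  So ∫_0^π u² dx = 9*π/2.
  (u')² squared terms: (12)²·∫sin(4x)² dx = 144·π/2 = 72*π.
  So ∫_0^π (u')² dx = 72*π.
||u||_{H^1}^2 = (9*π/2) + (72*π) = 153*π/2.


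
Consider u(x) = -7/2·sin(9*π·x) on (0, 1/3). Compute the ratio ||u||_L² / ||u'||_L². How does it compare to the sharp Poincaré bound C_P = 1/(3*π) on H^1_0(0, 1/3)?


||u||_L² / ||u'||_L² = 1/(9*π) < C_P = 1/(3*π).

u(x) = -7/2·sin(9*π·x), so u'(x) = -63*π*cos(9*π*x)/2.
Writing u(x) = A·sin(kπx/L) with A = -7/2 and k = 3, use ∫_0^L sin²(kπx/L) dx = L/2 and ∫_0^L cos²(kπx/L) dx = L/2.
u² = 49/4·sin²(9*π·x) and (u')² = 3969*π^2/4·cos²(9*π·x), and each of sin², cos² integrates to L/2 = 1/6 over (0, 1/3).
∫_0^1/3 u² dx = 49/24, so ||u||_L² = 7*sqrt(6)/12.
∫_0^1/3 (u')² dx = 1323*π^2/8, so ||u'||_L² = 21*sqrt(6)*π/4.
Ratio ||u||_L² / ||u'||_L² = 1/(9*π).
Sharp Poincaré constant on H^1_0(0, 1/3) is C_P = L/π = 1/(3*π), achieved by sin(3*π·x).
This is the k = 3 harmonic; the ratio L/(kπ) is strictly less than C_P = L/π, consistent with the sharp inequality ||u||_L² ≤ C_P ||u'||_L².


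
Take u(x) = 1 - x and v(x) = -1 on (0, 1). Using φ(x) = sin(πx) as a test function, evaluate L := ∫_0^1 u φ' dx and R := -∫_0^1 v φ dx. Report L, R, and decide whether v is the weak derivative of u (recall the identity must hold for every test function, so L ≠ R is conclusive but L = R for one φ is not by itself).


LHS = 2/π, RHS = 2/π. Yes, v = u' weakly.

u(x) = 1 - x, classical derivative u'(x) = -1.
φ(x) = sin(πx), so φ'(x) = π*cos(π*x).
Note φ(0) = φ(1) = 0, so the boundary term u·φ vanishes.
LHS = ∫_0^1 u(x) φ'(x) dx = ∫_0^1 (-π*x*cos(π*x) + π*cos(π*x)) dx. Term by term:
  ∫_0^1 π*cos(π*x) dx = 0;  ∫_0^1 -π*x*cos(π*x) dx = 2/π.
Sum: 0 + 2/π = 2/π.
So LHS = 2/π.
∫_0^1 v(x) φ(x) dx = ∫_0^1 (-sin(π*x)) dx. Term by term:
  ∫_0^1 -sin(π*x) dx = -2/π.
So RHS = -∫_0^1 v(x) φ(x) dx = 2/π.
LHS = RHS, so the identity holds for this test φ.
Moreover u is smooth here and v(x) = u'(x) = -1 pointwise, so the identity holds for every test function. Hence v is the weak derivative of u.


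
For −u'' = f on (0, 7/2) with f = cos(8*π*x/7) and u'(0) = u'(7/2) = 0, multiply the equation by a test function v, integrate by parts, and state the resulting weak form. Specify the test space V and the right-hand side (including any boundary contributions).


V = H^1(0, 7/2) (no boundary constraint on v; u is determined up to an additive constant); weak form: ∫_0^7/2 u'v' dx = ∫_0^7/2 (cos(8*π*x/7)) v dx for all v ∈ V.

Multiply both sides by a test function v and integrate from 0 to 7/2:
  ∫_0^7/2 −u''(x) v(x) dx = ∫_0^7/2 f(x) v(x) dx.
Integrate the LHS by parts once:
  ∫_0^7/2 −u'' v dx = −[u'(x) v(x)]_0^7/2 + ∫_0^7/2 u'(x) v'(x) dx.
Thus ∫_0^7/2 u'(x) v'(x) dx = ∫_0^7/2 f(x) v(x) dx + [u'(x) v(x)]_0^7/2.
Choose V so that boundary terms are either known or forced to vanish.
u has homogeneous Neumann: u'(0) = u'(7/2) = 0. So [u' v]_0^7/2 = 0·v(7/2) − 0·v(0) = 0 for any v; take V = H^1(0, 7/2).
Weak formulation: find u (satisfying any essential BC) such that ∫_0^7/2 u'(x) v'(x) dx = ∫_0^7/2 f v dx for all v ∈ V (homogeneous Neumann, so boundary terms vanish).
Substituting f(x) = cos(8*π*x/7), the right-hand side is ∫_0^7/2 (cos(8*π*x/7)) v dx.
Compatibility check (pure Neumann): taking v ≡ 1 ∈ V gives 0 = ∫_0^7/2 f dx + (0) − (0), i.e. ∫_0^7/2 f dx must equal u'(0) − u'(7/2) = 0. Indeed ∫_0^7/2 (cos(8*π*x/7)) dx = 0, so the data are compatible. The solution is then unique only up to an additive constant (fix it e.g. by requiring ∫_0^7/2 u dx = 0).


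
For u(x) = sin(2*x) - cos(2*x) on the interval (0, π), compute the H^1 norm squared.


||u||_{H^1(0,π)}^2 = 5*π

u'(x) = 2*sin(2*x) + 2*cos(2*x).
Expand u² and (u')² and integrate term by term on (0, π), using: for integers n ≥ 1, ∫_0^π sin²(nx) dx = ∫_0^π cos²(nx) dx = π/2; for n ≠ n', ∫_0^π sin(nx)sin(n'x) dx = ∫_0^π cos(nx)cos(n'x) dx = 0; and by product-to-sum, ∫_0^π sin(nx)cos(n'x) dx = ½∫_0^π [sin((n+n')x) + sin((n−n')x)] dx, which is 0 when n+n' is even and 2n/(n²−n'²) when n+n' is odd (it need not vanish on (0, π)).
  u² squared terms: (-1)²·∫cos(2x)² dx = 1·π/2 = π/2;  (1)²·∫sin(2x)² dx = 1·π/2 = π/2.
  u² cross terms: 2·(-1)·(1)·∫cos(2x)·sin(2x) dx = -2·(0) = 0.
  So ∫_0^π u² dx = π/2 + π/2 + 0 = π.
  (u')² squared terms: (2)²·∫cos(2x)² dx = 4·π/2 = 2*π;  (2)²·∫sin(2x)² dx = 4·π/2 = 2*π.
  (u')² cross terms: 2·(2)·(2)·∫cos(2x)·sin(2x) dx = 8·(0) = 0.
  So ∫_0^π (u')² dx = 2*π + 2*π + 0 = 4*π.
||u||_{H^1}^2 = (π) + (4*π) = 5*π.


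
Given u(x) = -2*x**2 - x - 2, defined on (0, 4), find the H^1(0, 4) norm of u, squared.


||u||_{H^1}^2 = 25868/15

The H^1 norm (squared) on an interval (0, L) is
  ||u||_{H^1}^2 = ∫_0^L u(x)^2 dx + ∫_0^L u'(x)^2 dx.
Compute u'(x) = -4*x - 1.
Then u(x)^2 = 4*x**4 + 4*x**3 + 9*x**2 + 4*x + 4 and u'(x)^2 = 16*x**2 + 8*x + 1.
Integrate each monomial from 0 to 4 using ∫_0^4 c·x^n dx = c·4^(n+1)/(n+1):
  ∫_0^4 u(x)^2 dx = ∫_0^4 (4*x^4 + 4*x^3 + 9*x^2 + 4*x + 4) dx. Term by term:
    ∫_0^4 4*x^4 dx = 4096/5;  ∫_0^4 4*x^3 dx = 256;  ∫_0^4 9*x^2 dx = 192;
    ∫_0^4 4*x dx = 32;  ∫_0^4 4 dx = 16.
  Sum: 4096/5 + 256 + 192 + 32 + 16 = 6576/5.
  ∫_0^4 u'(x)^2 dx = ∫_0^4 (16*x^2 + 8*x + 1) dx. Term by term:
    ∫_0^4 16*x^2 dx = 1024/3;  ∫_0^4 8*x dx = 64;  ∫_0^4 1 dx = 4.
  Sum: 1024/3 + 64 + 4 = 1228/3.
Adding: ||u||_{H^1}^2 = 6576/5 + 1228/3 = 25868/15.


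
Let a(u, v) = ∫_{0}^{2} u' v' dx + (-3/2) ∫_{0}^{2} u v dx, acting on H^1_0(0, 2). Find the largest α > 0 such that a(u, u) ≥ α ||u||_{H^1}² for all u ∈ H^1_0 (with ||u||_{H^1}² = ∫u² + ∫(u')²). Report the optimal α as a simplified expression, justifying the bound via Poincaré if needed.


α = (-6 + π^2)/(4 + π^2)

Coercivity of a(·,·) on H^1_0(0, 2) means a(u, u) ≥ α ||u||_{H^1}² for every u ∈ H^1_0.
The interval has length L = 2, and Poincaré/coercivity depend only on L. Here a(u, u) = ∫(u')² + (-3/2)·∫u².
Here c = -3/2 < 0 with |c| < (π/L)² = π^2/4, so coercivity still holds. The condition a(u,u) ≥ α||u||_{H^1}² reads (1−α)∫(u')² ≥ (α−c)∫u². Any admissible α is ≤ 1 (rapidly oscillating u have ∫u²/∫(u')² → 0), and α = 1 would force 0 ≥ (1−c)∫u², impossible since c < 1; so 1−α > 0. By the sharp Poincaré inequality on H^1_0 of an interval of length L, ∫(u')² ≥ (π/L)²∫u² with equality for the first sine mode sin(π(x−x₀)/L) (x₀ the left endpoint), so the inequality holds for all u iff (1−α)(π/L)² ≥ α − c, i.e. α ≤ ((π/L)² + c)/((π/L)² + 1) = (1 + c(L/π)²)/(1 + (L/π)²). (Direct route, valid since c ≤ 0: Poincaré gives c∫u² ≥ c(L/π)²∫(u')², so a(u,u) ≥ (1 + c(L/π)²)∫(u')², while ||u||_{H^1}² ≤ (1 + (L/π)²)∫(u')²; dividing yields the same α.) With (π/L)² = π^2/4 and c = -3/2, the largest admissible constant is α = ((π/L)² + c)/((π/L)² + 1).
Simplifying, α = (-6 + π^2)/(4 + π^2).


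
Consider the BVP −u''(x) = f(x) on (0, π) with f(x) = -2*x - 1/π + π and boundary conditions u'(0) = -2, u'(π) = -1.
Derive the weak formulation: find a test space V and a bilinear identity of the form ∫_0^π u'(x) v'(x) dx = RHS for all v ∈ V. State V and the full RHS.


V = H^1(0, π) (v unrestricted at boundary; u is determined up to an additive constant); weak form: ∫_0^π u'v' dx = ∫_0^π (-2*x - 1/π + π) v dx − v(π) + 2·v(0) for all v ∈ V.

Multiply both sides by a test function v and integrate from 0 to π:
  ∫_0^π −u''(x) v(x) dx = ∫_0^π f(x) v(x) dx.
Integrate the LHS by parts once:
  ∫_0^π −u'' v dx = −[u'(x) v(x)]_0^π + ∫_0^π u'(x) v'(x) dx.
Thus ∫_0^π u'(x) v'(x) dx = ∫_0^π f(x) v(x) dx + [u'(x) v(x)]_0^π.
Choose V so that boundary terms are either known or forced to vanish.
u has inhomogeneous Neumann u'(0) = -2, u'(π) = -1. [u' v]_0^π = (-1)·v(π) − (-2)·v(0) = − v(π) + 2·v(0). Take V = H^1(0, π); boundary term becomes part of RHS.
Weak formulation: find u (satisfying any essential BC) such that ∫_0^π u'(x) v'(x) dx = ∫_0^π f v dx − v(π) + 2·v(0) for all v ∈ V (Neumann data are natural BCs: they enter the RHS as boundary terms).
Substituting f(x) = -2*x - 1/π + π, the right-hand side is ∫_0^π (-2*x - 1/π + π) v dx − v(π) + 2·v(0).
Compatibility check (pure Neumann): taking v ≡ 1 ∈ V gives 0 = ∫_0^π f dx + (-1) − (-2), i.e. ∫_0^π f dx must equal u'(0) − u'(π) = -1. Indeed ∫_0^π (-2*x - 1/π + π) dx = -1, so the data are compatible. The solution is then unique only up to an additive constant (fix it e.g. by requiring ∫_0^π u dx = 0).


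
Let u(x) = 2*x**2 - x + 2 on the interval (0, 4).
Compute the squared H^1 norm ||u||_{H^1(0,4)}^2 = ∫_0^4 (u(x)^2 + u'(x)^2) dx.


||u||_{H^1}^2 = 15308/15

The H^1 norm (squared) on an interval (0, L) is
  ||u||_{H^1}^2 = ∫_0^L u(x)^2 dx + ∫_0^L u'(x)^2 dx.
Compute u'(x) = 4*x - 1.
Then u(x)^2 = 4*x**4 - 4*x**3 + 9*x**2 - 4*x + 4 and u'(x)^2 = 16*x**2 - 8*x + 1.
Integrate each monomial from 0 to 4 using ∫_0^4 c·x^n dx = c·4^(n+1)/(n+1):
  ∫_0^4 u(x)^2 dx = ∫_0^4 (4*x^4 - 4*x^3 + 9*x^2 - 4*x + 4) dx. Term by term:
    ∫_0^4 4*x^4 dx = 4096/5;  ∫_0^4 -4*x^3 dx = -256;  ∫_0^4 9*x^2 dx = 192;
    ∫_0^4 -4*x dx = -32;  ∫_0^4 4 dx = 16.
  Sum: 4096/5 − 256 + 192 − 32 + 16 = 3696/5.
  ∫_0^4 u'(x)^2 dx = ∫_0^4 (16*x^2 - 8*x + 1) dx. Term by term:
    ∫_0^4 16*x^2 dx = 1024/3;  ∫_0^4 -8*x dx = -64;  ∫_0^4 1 dx = 4.
  Sum: 1024/3 − 64 + 4 = 844/3.
Adding: ||u||_{H^1}^2 = 3696/5 + 844/3 = 15308/15.


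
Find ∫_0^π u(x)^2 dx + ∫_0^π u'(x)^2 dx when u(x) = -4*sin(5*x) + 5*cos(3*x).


||u||_{H^1(0,π)}^2 = 333*π

u'(x) = -15*sin(3*x) - 20*cos(5*x).
Expand u² and (u')² and integrate term by term on (0, π), using: for integers n ≥ 1, ∫_0^π sin²(nx) dx = ∫_0^π cos²(nx) dx = π/2; for n ≠ n', ∫_0^π sin(nx)sin(n'x) dx = ∫_0^π cos(nx)cos(n'x) dx = 0; and by product-to-sum, ∫_0^π sin(nx)cos(n'x) dx = ½∫_0^π [sin((n+n')x) + sin((n−n')x)] dx, which is 0 when n+n' is even and 2n/(n²−n'²) when n+n' is odd (it need not vanish on (0, π)).
  u² squared terms: (-4)²·∫sin(5x)² dx = 16·π/2 = 8*π;  (5)²·∫cos(3x)² dx = 25·π/2 = 25*π/2.
  u² cross terms: 2·(-4)·(5)·∫sin(5x)·cos(3x) dx = -40·(0) = 0.
  So ∫_0^π u² dx = 8*π + 25*π/2 + 0 = 41*π/2.
  (u')² squared terms: (-20)²·∫cos(5x)² dx = 400·π/2 = 200*π;  (-15)²·∫sin(3x)² dx = 225·π/2 = 225*π/2.
  (u')² cross terms: 2·(-20)·(-15)·∫cos(5x)·sin(3x) dx = 600·(0) = 0.
  So ∫_0^π (u')² dx = 200*π + 225*π/2 + 0 = 625*π/2.
||u||_{H^1}^2 = (41*π/2) + (625*π/2) = 333*π.


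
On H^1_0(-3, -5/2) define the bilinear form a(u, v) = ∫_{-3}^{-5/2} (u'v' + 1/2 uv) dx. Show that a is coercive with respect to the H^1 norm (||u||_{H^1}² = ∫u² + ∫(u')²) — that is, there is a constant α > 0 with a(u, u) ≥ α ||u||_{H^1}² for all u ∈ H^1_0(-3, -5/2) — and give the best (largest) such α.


α = (1 + 8*π^2)/(2*(1 + 4*π^2))

Coercivity of a(·,·) on H^1_0(-3, -5/2) means a(u, u) ≥ α ||u||_{H^1}² for every u ∈ H^1_0.
The interval has length L = 1/2, and Poincaré/coercivity depend only on L. Here a(u, u) = ∫(u')² + (1/2)·∫u².
Here 0 < c = 1/2 < 1. The condition a(u,u) ≥ α||u||_{H^1}² reads (1−α)∫(u')² ≥ (α−c)∫u². Any admissible α is ≤ 1 (rapidly oscillating u have ∫u²/∫(u')² → 0), and α = 1 would force 0 ≥ (1−c)∫u², impossible since c < 1; so 1−α > 0. By the sharp Poincaré inequality on H^1_0 of an interval of length L, ∫(u')² ≥ (π/L)²∫u² with equality for the first sine mode sin(π(x−x₀)/L) (x₀ the left endpoint), so the inequality holds for all u iff (1−α)(π/L)² ≥ α − c, i.e. α ≤ ((π/L)² + c)/((π/L)² + 1) = (1 + c(L/π)²)/(1 + (L/π)²). With (π/L)² = 4*π^2 and c = 1/2, the largest admissible constant is α = ((π/L)² + c)/((π/L)² + 1).
Simplifying, α = (1 + 8*π^2)/(2*(1 + 4*π^2)).


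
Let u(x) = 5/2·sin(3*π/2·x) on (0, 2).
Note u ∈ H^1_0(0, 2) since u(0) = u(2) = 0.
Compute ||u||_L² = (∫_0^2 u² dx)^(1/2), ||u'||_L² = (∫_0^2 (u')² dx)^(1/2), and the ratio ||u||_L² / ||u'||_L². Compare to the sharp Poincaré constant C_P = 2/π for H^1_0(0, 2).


||u||_L² / ||u'||_L² = 2/(3*π) < C_P = 2/π.

u(x) = 5/2·sin(3*π/2·x), so u'(x) = 15*π*cos(3*π*x/2)/4.
Writing u(x) = A·sin(kπx/L) with A = 5/2 and k = 3, use ∫_0^L sin²(kπx/L) dx = L/2 and ∫_0^L cos²(kπx/L) dx = L/2.
u² = 25/4·sin²(3*π/2·x) and (u')² = 225*π^2/16·cos²(3*π/2·x), and each of sin², cos² integrates to L/2 = 1 over (0, 2).
∫_0^2 u² dx = 25/4, so ||u||_L² = 5/2.
∫_0^2 (u')² dx = 225*π^2/16, so ||u'||_L² = 15*π/4.
Ratio ||u||_L² / ||u'||_L² = 2/(3*π).
Sharp Poincaré constant on H^1_0(0, 2) is C_P = L/π = 2/π, achieved by sin(π/2·x).
This is the k = 3 harmonic; the ratio L/(kπ) is strictly less than C_P = L/π, consistent with the sharp inequality ||u||_L² ≤ C_P ||u'||_L².


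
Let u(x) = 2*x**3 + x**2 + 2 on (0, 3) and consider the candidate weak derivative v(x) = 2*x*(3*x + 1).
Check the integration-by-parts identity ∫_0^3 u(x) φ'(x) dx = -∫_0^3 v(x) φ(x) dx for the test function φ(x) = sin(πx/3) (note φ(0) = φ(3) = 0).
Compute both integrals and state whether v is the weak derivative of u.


LHS = -180/π + 648/π^3, RHS = -180/π + 648/π^3. Yes, v = u' weakly.

u(x) = 2*x**3 + x**2 + 2, classical derivative u'(x) = 6*x**2 + 2*x.
φ(x) = sin(πx/3), so φ'(x) = π*cos(π*x/3)/3.
Note φ(0) = φ(3) = 0, so the boundary term u·φ vanishes.
LHS = ∫_0^3 u(x) φ'(x) dx = ∫_0^3 (2*π*x^3*cos(π*x/3)/3 + π*x^2*cos(π*x/3)/3 + 2*π*cos(π*x/3)/3) dx. Term by term:
  ∫_0^3 2*π*cos(π*x/3)/3 dx = 0;  ∫_0^3 π*x^2*cos(π*x/3)/3 dx = -18/π;  ∫_0^3 2*π*x^3*cos(π*x/3)/3 dx = -162/π + 648/π^3.
Sum: 0 − 18/π + -162/π + 648/π^3 = -180/π + 648/π^3.
So LHS = -180/π + 648/π^3.
∫_0^3 v(x) φ(x) dx = ∫_0^3 (6*x^2*sin(π*x/3) + 2*x*sin(π*x/3)) dx. Term by term:
  ∫_0^3 2*x*sin(π*x/3) dx = 18/π;  ∫_0^3 6*x^2*sin(π*x/3) dx = -648/π^3 + 162/π.
Sum: 18/π + -648/π^3 + 162/π = -648/π^3 + 180/π.
So RHS = -∫_0^3 v(x) φ(x) dx = -180/π + 648/π^3.
LHS = RHS, so the identity holds for this test φ.
Moreover u is smooth here and v(x) = u'(x) = 6*x**2 + 2*x pointwise, so the identity holds for every test function. Hence v is the weak derivative of u.


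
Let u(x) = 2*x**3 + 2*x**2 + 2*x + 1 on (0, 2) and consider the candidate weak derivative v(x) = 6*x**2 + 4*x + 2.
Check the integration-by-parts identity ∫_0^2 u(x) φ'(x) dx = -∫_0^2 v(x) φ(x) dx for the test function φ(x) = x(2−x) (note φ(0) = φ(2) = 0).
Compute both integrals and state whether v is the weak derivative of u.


LHS = -88/5, RHS = -88/5. Yes, v = u' weakly.

u(x) = 2*x**3 + 2*x**2 + 2*x + 1, classical derivative u'(x) = 6*x**2 + 4*x + 2.
φ(x) = x(2−x), so φ'(x) = 2 - 2*x.
Note φ(0) = φ(2) = 0, so the boundary term u·φ vanishes.
LHS = ∫_0^2 u(x) φ'(x) dx = ∫_0^2 (-4*x^4 + 2*x + 2) dx. Term by term:
  ∫_0^2 -4*x^4 dx = -128/5;  ∫_0^2 2*x dx = 4;  ∫_0^2 2 dx = 4.
Sum: -128/5 + 4 + 4 = -88/5.
So LHS = -88/5.
∫_0^2 v(x) φ(x) dx = ∫_0^2 (-6*x^4 + 8*x^3 + 6*x^2 + 4*x) dx. Term by term:
  ∫_0^2 -6*x^4 dx = -192/5;  ∫_0^2 8*x^3 dx = 32;  ∫_0^2 6*x^2 dx = 16;
  ∫_0^2 4*x dx = 8.
Sum: -192/5 + 32 + 16 + 8 = 88/5.
So RHS = -∫_0^2 v(x) φ(x) dx = -88/5.
LHS = RHS, so the identity holds for this test φ.
Moreover u is smooth here and v(x) = u'(x) = 6*x**2 + 4*x + 2 pointwise, so the identity holds for every test function. Hence v is the weak derivative of u.


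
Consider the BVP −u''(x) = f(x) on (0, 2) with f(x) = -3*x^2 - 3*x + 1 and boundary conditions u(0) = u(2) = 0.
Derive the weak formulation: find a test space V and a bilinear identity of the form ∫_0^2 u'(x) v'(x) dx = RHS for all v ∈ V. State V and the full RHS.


V = H^1_0(0, 2) (so v(0) = v(2) = 0); weak form: ∫_0^2 u'v' dx = ∫_0^2 (-3*x^2 - 3*x + 1) v dx for all v ∈ V.

Multiply both sides by a test function v and integrate from 0 to 2:
  ∫_0^2 −u''(x) v(x) dx = ∫_0^2 f(x) v(x) dx.
Integrate the LHS by parts once:
  ∫_0^2 −u'' v dx = −[u'(x) v(x)]_0^2 + ∫_0^2 u'(x) v'(x) dx.
Thus ∫_0^2 u'(x) v'(x) dx = ∫_0^2 f(x) v(x) dx + [u'(x) v(x)]_0^2.
Choose V so that boundary terms are either known or forced to vanish.
u is Dirichlet: u(0) = u(2) = 0. Let V = H^1_0(0, 2); then v(0) = v(2) = 0, and [u' v]_0^2 = 0.
Weak formulation: find u (satisfying any essential BC) such that ∫_0^2 u'(x) v'(x) dx = ∫_0^2 f v dx for all v ∈ V.
Substituting f(x) = -3*x^2 - 3*x + 1, the right-hand side is ∫_0^2 (-3*x^2 - 3*x + 1) v dx.


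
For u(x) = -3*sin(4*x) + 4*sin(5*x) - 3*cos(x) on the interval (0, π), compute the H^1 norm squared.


||u||_{H^1(0,π)}^2 = 96/5 + 587*π/2

u'(x) = 3*sin(x) - 12*cos(4*x) + 20*cos(5*x).
Expand u² and (u')² and integrate term by term on (0, π), using: for integers n ≥ 1, ∫_0^π sin²(nx) dx = ∫_0^π cos²(nx) dx = π/2; for n ≠ n', ∫_0^π sin(nx)sin(n'x) dx = ∫_0^π cos(nx)cos(n'x) dx = 0; and by product-to-sum, ∫_0^π sin(nx)cos(n'x) dx = ½∫_0^π [sin((n+n')x) + sin((n−n')x)] dx, which is 0 when n+n' is even and 2n/(n²−n'²) when n+n' is odd (it need not vanish on (0, π)).
  u² squared terms: (-3)²·∫cos(x)² dx = 9·π/2 = 9*π/2;  (-3)²·∫sin(4x)² dx = 9·π/2 = 9*π/2;  (4)²·∫sin(5x)² dx = 16·π/2 = 8*π.
  u² cross terms: 2·(-3)·(-3)·∫cos(x)·sin(4x) dx = 18·(8/15) = 48/5;  2·(-3)·(4)·∫cos(x)·sin(5x) dx = -24·(0) = 0;  2·(-3)·(4)·∫sin(4x)·sin(5x) dx = -24·(0) = 0.
  So ∫_0^π u² dx = 9*π/2 + 9*π/2 + 8*π + 48/5 + 0 + 0 = 48/5 + 17*π.
  (u')² squared terms: (-12)²·∫cos(4x)² dx = 144·π/2 = 72*π;  (3)²·∫sin(x)² dx = 9·π/2 = 9*π/2;  (20)²·∫cos(5x)² dx = 400·π/2 = 200*π.
  (u')² cross terms: 2·(-12)·(3)·∫cos(4x)·sin(x) dx = -72·(-2/15) = 48/5;  2·(-12)·(20)·∫cos(4x)·cos(5x) dx = -480·(0) = 0;  2·(3)·(20)·∫sin(x)·cos(5x) dx = 120·(0) = 0.
  So ∫_0^π (u')² dx = 72*π + 9*π/2 + 200*π + 48/5 + 0 + 0 = 48/5 + 553*π/2.
||u||_{H^1}^2 = (48/5 + 17*π) + (48/5 + 553*π/2) = 96/5 + 587*π/2.


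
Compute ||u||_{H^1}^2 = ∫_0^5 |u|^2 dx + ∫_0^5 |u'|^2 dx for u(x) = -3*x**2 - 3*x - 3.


||u||_{H^1}^2 = 23655/2

The H^1 norm (squared) on an interval (0, L) is
  ||u||_{H^1}^2 = ∫_0^L u(x)^2 dx + ∫_0^L u'(x)^2 dx.
Compute u'(x) = -6*x - 3.
Then u(x)^2 = 9*x**4 + 18*x**3 + 27*x**2 + 18*x + 9 and u'(x)^2 = 36*x**2 + 36*x + 9.
Integrate each monomial from 0 to 5 using ∫_0^5 c·x^n dx = c·5^(n+1)/(n+1):
  ∫_0^5 u(x)^2 dx = ∫_0^5 (9*x^4 + 18*x^3 + 27*x^2 + 18*x + 9) dx. Term by term:
    ∫_0^5 9*x^4 dx = 5625;  ∫_0^5 18*x^3 dx = 5625/2;  ∫_0^5 27*x^2 dx = 1125;
    ∫_0^5 18*x dx = 225;  ∫_0^5 9 dx = 45.
  Sum: 5625 + 5625/2 + 1125 + 225 + 45 = 19665/2.
  ∫_0^5 u'(x)^2 dx = ∫_0^5 (36*x^2 + 36*x + 9) dx. Term by term:
    ∫_0^5 36*x^2 dx = 1500;  ∫_0^5 36*x dx = 450;  ∫_0^5 9 dx = 45.
  Sum: 1500 + 450 + 45 = 1995.
Adding: ||u||_{H^1}^2 = 19665/2 + 1995 = 23655/2.


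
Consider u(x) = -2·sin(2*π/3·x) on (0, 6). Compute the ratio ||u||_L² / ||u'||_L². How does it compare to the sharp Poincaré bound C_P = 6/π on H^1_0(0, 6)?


||u||_L² / ||u'||_L² = 3/(2*π) < C_P = 6/π.

u(x) = -2·sin(2*π/3·x), so u'(x) = -4*π*cos(2*π*x/3)/3.
Writing u(x) = A·sin(kπx/L) with A = -2 and k = 4, use ∫_0^L sin²(kπx/L) dx = L/2 and ∫_0^L cos²(kπx/L) dx = L/2.
u² = 4·sin²(2*π/3·x) and (u')² = 16*π^2/9·cos²(2*π/3·x), and each of sin², cos² integrates to L/2 = 3 over (0, 6).
∫_0^6 u² dx = 12, so ||u||_L² = 2*sqrt(3).
∫_0^6 (u')² dx = 16*π^2/3, so ||u'||_L² = 4*sqrt(3)*π/3.
Ratio ||u||_L² / ||u'||_L² = 3/(2*π).
Sharp Poincaré constant on H^1_0(0, 6) is C_P = L/π = 6/π, achieved by sin(π/6·x).
This is the k = 4 harmonic; the ratio L/(kπ) is strictly less than C_P = L/π, consistent with the sharp inequality ||u||_L² ≤ C_P ||u'||_L².


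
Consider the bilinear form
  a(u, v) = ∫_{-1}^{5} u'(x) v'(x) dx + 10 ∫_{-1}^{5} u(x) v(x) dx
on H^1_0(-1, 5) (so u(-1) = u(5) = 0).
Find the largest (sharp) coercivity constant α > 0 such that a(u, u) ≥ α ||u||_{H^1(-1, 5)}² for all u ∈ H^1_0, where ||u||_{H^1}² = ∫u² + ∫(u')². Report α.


α = 1

Coercivity of a(·,·) on H^1_0(-1, 5) means a(u, u) ≥ α ||u||_{H^1}² for every u ∈ H^1_0.
The interval has length L = 6, and Poincaré/coercivity depend only on L. Here a(u, u) = ∫(u')² + (10)·∫u².
Here c = 10 ≥ 1, so a(u,u) = ∫(u')² + c∫u² ≥ ∫(u')² + ∫u² = ||u||_{H^1}², i.e. α = 1 works. No larger α is possible: a(u,u) ≥ α||u||_{H^1}² means (1−α)∫(u')² ≥ (α−c)∫u², and for the modes u_n = sin(nπ(x−x₀)/L) (x₀ the left endpoint) one has ∫u_n²/∫(u_n')² = (L/(nπ))² → 0, so a(u_n,u_n)/||u_n||_{H^1}² → 1. Hence the optimal constant is α = 1.
Therefore α = 1.


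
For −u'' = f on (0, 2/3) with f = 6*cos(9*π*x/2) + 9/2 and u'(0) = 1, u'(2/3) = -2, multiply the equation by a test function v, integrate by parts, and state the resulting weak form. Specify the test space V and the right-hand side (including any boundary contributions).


V = H^1(0, 2/3) (v unrestricted at boundary; u is determined up to an additive constant); weak form: ∫_0^2/3 u'v' dx = ∫_0^2/3 (6*cos(9*π*x/2) + 9/2) v dx − 2·v(2/3) − v(0) for all v ∈ V.

Multiply both sides by a test function v and integrate from 0 to 2/3:
  ∫_0^2/3 −u''(x) v(x) dx = ∫_0^2/3 f(x) v(x) dx.
Integrate the LHS by parts once:
  ∫_0^2/3 −u'' v dx = −[u'(x) v(x)]_0^2/3 + ∫_0^2/3 u'(x) v'(x) dx.
Thus ∫_0^2/3 u'(x) v'(x) dx = ∫_0^2/3 f(x) v(x) dx + [u'(x) v(x)]_0^2/3.
Choose V so that boundary terms are either known or forced to vanish.
u has inhomogeneous Neumann u'(0) = 1, u'(2/3) = -2. [u' v]_0^2/3 = (-2)·v(2/3) − (1)·v(0) = − 2·v(2/3) − v(0). Take V = H^1(0, 2/3); boundary term becomes part of RHS.
Weak formulation: find u (satisfying any essential BC) such that ∫_0^2/3 u'(x) v'(x) dx = ∫_0^2/3 f v dx − 2·v(2/3) − v(0) for all v ∈ V (Neumann data are natural BCs: they enter the RHS as boundary terms).
Substituting f(x) = 6*cos(9*π*x/2) + 9/2, the right-hand side is ∫_0^2/3 (6*cos(9*π*x/2) + 9/2) v dx − 2·v(2/3) − v(0).
Compatibility check (pure Neumann): taking v ≡ 1 ∈ V gives 0 = ∫_0^2/3 f dx + (-2) − (1), i.e. ∫_0^2/3 f dx must equal u'(0) − u'(2/3) = 3. Indeed ∫_0^2/3 (6*cos(9*π*x/2) + 9/2) dx = 3, so the data are compatible. The solution is then unique only up to an additive constant (fix it e.g. by requiring ∫_0^2/3 u dx = 0).
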